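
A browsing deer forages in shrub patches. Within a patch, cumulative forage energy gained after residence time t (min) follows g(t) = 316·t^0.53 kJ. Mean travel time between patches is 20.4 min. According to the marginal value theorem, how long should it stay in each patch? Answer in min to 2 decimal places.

Optimal t* satisfies g'(t*) = g(t*)/(T + t*).
g'(t) = 0.53·316·t^-0.47. Setting 0.53·316·t^-0.47 = 316·t^0.53/(20.4+t) gives 0.53(20.4+t) = t, so 0.47·t = 0.53×20.4.
t* = 0.53×20.4/0.47 = 23 min.

23.00 min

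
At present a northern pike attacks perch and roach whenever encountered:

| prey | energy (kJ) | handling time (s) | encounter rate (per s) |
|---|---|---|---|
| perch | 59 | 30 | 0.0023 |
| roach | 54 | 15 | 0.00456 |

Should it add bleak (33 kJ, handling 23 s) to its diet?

Yes

Current rate: (0.0023×59 + 0.00456×54)/(1 + 0.0023×30 + 0.00456×15) = 0.3358 kJ/s.
Profitability of bleak: 33/23 = 1.435 kJ/s.
1.435 > 0.3358, so adding bleak raises the average — include it.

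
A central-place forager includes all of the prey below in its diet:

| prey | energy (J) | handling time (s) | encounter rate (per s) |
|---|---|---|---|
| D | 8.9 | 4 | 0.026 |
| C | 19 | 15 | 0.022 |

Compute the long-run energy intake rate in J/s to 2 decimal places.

0.45 J/s

R = Σλ_iE_i / (1 + Σλ_ih_i)
Numerator: 0.026×8.9 + 0.022×19 = 0.6494
Denominator: 1 + 0.026×4 + 0.022×15 = 1.434
R = 0.6494/1.434 = 0.4529 J/s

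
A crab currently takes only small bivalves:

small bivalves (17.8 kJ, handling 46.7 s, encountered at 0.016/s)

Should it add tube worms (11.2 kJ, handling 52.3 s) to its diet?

Yes

Intake rate on the current diet: R = (0.016×17.8) / (1 + 0.016×46.7) = 0.2848/1.747 = 0.163 kJ/s.
Profitability of tube worms: 11.2/52.3 = 0.2141 kJ/s.
Since 0.2141 > R, including tube worms increases the long-run rate.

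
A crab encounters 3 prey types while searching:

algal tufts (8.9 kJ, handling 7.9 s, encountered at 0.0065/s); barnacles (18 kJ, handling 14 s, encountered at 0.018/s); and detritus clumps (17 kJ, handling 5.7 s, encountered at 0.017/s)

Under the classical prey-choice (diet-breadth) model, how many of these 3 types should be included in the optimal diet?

3

E/h in descending order: detritus clumps 2.98, barnacles 1.29, algal tufts 1.13 kJ/s. The optimal diet is the largest prefix of this list for which every included type satisfies E_i/h_i > R on the types above it.
Rate on top 1: 0.2635. barnacles: 1.29 > 0.2635 → include.
Rate on top 2: 0.4544. algal tufts: 1.13 > 0.4544 → include.
Optimal diet: detritus clumps, barnacles, algal tufts — 3 of 3 types.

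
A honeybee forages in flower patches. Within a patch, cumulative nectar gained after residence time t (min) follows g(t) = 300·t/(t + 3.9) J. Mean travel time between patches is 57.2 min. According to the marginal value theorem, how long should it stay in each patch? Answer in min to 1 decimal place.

14.9 min

Maximise g(t)/(T+t): set derivative to zero → g'(t)(T+t) = g(t).
g'(t) = 300·3.9/(t + 3.9)². Setting 300·3.9/(t+3.9)² = 300t/[(t+3.9)(57.2+t)] gives 3.9(57.2+t) = t(t+3.9), so t² = 3.9×57.2 = 223.1.
t* = √223.1 = 14.94 min.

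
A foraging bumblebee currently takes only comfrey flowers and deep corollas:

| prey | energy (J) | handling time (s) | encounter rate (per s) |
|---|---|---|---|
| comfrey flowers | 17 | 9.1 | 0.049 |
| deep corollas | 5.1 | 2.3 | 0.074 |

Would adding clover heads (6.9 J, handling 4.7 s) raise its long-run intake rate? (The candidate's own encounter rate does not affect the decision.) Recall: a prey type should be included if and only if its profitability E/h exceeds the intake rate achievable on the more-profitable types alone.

Yes

Current rate: (0.049×17 + 0.074×5.1)/(1 + 0.049×9.1 + 0.074×2.3) = 0.749 J/s.
Profitability of clover heads: 6.9/4.7 = 1.468 J/s.
Since 1.468 > R, including clover heads increases the long-run rate.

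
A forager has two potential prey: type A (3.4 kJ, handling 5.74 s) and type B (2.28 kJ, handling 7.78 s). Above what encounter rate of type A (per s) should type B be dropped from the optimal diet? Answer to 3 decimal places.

The zero-one rule: include type B iff E₂/h₂ > λE₁/(1+λh₁). Equality gives the switch point.
λE₁h₂ = E₂ + λE₂h₁ ⇒ λ = E₂/(E₁h₂ − E₂h₁) = 2.28/(26.45 − 13.09) = 0.1706 per s.

0.171 per s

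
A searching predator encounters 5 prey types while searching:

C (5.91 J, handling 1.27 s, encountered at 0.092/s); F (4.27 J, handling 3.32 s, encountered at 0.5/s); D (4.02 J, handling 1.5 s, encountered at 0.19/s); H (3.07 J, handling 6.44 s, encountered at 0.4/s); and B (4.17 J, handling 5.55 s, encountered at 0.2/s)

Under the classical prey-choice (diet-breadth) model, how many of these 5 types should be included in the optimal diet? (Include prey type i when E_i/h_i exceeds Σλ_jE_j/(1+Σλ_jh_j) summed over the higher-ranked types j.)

3

Rank by E/h (J/s): C 4.65, D 2.68, F 1.29, B 0.751, H 0.477. Include each in turn until the next type's E/h falls below the running intake rate.
Rate on top 1: 0.4868. D: 2.68 > 0.4868 → include.
Rate on top 2: 0.9327. F: 1.29 > 0.9327 → include.
Rate on top 3: 1.124. B: 0.751 < 1.124 → exclude; stop.
Optimal diet: C, D, F — 3 of 5 types.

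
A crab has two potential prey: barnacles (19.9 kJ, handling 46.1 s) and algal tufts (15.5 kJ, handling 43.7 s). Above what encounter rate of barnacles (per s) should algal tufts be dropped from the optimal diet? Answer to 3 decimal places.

0.100 per s

Drop algal tufts once their profitability E₂/h₂ falls below the rate achievable on barnacles alone: E₂/h₂ = λE₁/(1 + λh₁).
Solve for λ: λE₁h₂ = E₂(1 + λh₁) → λ(E₁h₂ − E₂h₁) = E₂ → λ = E₂/(E₁h₂ − E₂h₁).
λ = 15.5/(19.9×43.7 − 15.5×46.1) = 15.5/155.1 = 0.09995 per s.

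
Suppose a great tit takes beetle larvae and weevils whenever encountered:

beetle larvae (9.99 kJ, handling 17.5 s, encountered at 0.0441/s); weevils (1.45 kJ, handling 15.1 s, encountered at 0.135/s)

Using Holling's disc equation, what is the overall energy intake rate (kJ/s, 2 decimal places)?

0.17 kJ/s

R = (0.0441×9.99 + 0.135×1.45) / (1 + 0.0441×17.5 + 0.135×15.1) = 0.6363/3.81 = 0.167 kJ/s.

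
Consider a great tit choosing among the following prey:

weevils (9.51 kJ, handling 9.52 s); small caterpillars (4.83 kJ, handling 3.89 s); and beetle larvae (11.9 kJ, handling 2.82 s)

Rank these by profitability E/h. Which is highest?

In descending order of E/h:
beetle larvae: 11.9/2.82 = 4.22 kJ/s
small caterpillars: 4.83/3.89 = 1.24 kJ/s
weevils: 9.51/9.52 = 0.999 kJ/s

beetle larvae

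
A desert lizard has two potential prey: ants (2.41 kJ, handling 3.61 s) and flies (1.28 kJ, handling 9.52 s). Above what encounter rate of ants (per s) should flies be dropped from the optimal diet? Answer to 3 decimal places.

Drop flies once their profitability E₂/h₂ falls below the rate achievable on ants alone: E₂/h₂ = λE₁/(1 + λh₁).
Solve for λ: λE₁h₂ = E₂(1 + λh₁) → λ(E₁h₂ − E₂h₁) = E₂ → λ = E₂/(E₁h₂ − E₂h₁).
λ = 1.28/(2.41×9.52 − 1.28×3.61) = 1.28/18.32 = 0.06986 per s.

0.070 per s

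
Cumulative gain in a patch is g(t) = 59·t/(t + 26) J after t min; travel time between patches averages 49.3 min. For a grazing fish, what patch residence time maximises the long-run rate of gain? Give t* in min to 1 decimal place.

35.8 min

Optimal t* satisfies g'(t*) = g(t*)/(T + t*).
g'(t) = 59·26/(t + 26)². Setting 59·26/(t+26)² = 59t/[(t+26)(49.3+t)] gives 26(49.3+t) = t(t+26), so t² = 26×49.3 = 1282.
t* = √1282 = 35.8 min.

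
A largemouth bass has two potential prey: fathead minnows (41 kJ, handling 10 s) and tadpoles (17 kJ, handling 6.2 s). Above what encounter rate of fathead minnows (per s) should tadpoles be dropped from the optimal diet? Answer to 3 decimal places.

0.202 per s

At the threshold, the rate on fathead minnows alone equals the profitability of tadpoles: λ·41/(1 + λ·10) = 17/6.2 = 2.742.
Rearranging, λ(41 − 2.742×10) = 2.742, so λ = 2.742/13.58 = 0.2019 per s.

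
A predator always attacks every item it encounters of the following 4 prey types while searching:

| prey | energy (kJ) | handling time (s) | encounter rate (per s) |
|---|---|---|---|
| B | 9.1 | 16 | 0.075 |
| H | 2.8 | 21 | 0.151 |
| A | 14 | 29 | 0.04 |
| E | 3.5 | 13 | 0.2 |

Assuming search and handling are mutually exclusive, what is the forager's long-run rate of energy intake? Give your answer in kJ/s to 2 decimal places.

0.26 kJ/s

R = (0.075×9.1 + 0.151×2.8 + 0.04×14 + 0.2×3.5) / (1 + 0.075×16 + 0.151×21 + 0.04×29 + 0.2×13) = 2.365/9.131 = 0.259 kJ/s.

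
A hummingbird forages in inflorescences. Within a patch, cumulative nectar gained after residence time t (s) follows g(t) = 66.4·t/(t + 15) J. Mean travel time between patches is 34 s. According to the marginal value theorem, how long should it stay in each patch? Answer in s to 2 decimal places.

22.58 s

Optimal t* satisfies g'(t*) = g(t*)/(T + t*).
g'(t) = 66.4·15/(t + 15)². Setting 66.4·15/(t+15)² = 66.4t/[(t+15)(34+t)] gives 15(34+t) = t(t+15), so t² = 15×34 = 510.
t* = √510 = 22.58 s.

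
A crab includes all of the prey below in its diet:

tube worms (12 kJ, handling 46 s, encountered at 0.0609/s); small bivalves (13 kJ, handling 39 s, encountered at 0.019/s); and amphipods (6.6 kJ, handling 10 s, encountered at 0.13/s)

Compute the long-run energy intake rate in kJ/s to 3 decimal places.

Energy encountered per unit search time: 0.0609×12 + 0.019×13 + 0.13×6.6 = 1.836 kJ/s.
Handling time per unit search time: 0.0609×46 + 0.019×39 + 0.13×10 = 4.842.
Rate = 1.836/(1 + 4.842) = 0.3142 kJ/s.

0.314 kJ/s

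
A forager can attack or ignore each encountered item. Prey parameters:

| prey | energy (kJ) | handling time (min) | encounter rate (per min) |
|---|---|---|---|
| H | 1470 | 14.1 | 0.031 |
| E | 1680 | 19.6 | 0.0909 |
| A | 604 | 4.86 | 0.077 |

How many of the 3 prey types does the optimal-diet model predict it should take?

Profitabilities (E/h, kJ/min): A 124, H 104, E 85.7. Add prey in this order while the next type's profitability exceeds the intake rate on those already taken.
Rate on top 1: 33.84. H: 104 > 33.84 → include.
Rate on top 2: 50.83. E: 85.7 > 50.83 → include.
Optimal diet: A, H, E — 3 of 3 types.

3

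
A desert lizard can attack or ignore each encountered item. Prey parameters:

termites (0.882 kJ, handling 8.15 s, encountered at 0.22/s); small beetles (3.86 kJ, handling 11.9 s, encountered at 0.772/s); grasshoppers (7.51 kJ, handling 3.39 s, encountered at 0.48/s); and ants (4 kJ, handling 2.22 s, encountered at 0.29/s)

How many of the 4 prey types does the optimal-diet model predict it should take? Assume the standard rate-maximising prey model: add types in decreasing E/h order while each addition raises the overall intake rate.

Profitabilities (E/h, kJ/s): grasshoppers 2.22, ants 1.8, small beetles 0.324, termites 0.108. Add prey in this order while the next type's profitability exceeds the intake rate on those already taken.
Rate on top 1: 1.372. ants: 1.8 > 1.372 → include.
Rate on top 2: 1.457. small beetles: 0.324 < 1.457 → exclude; stop.
Optimal diet: grasshoppers, ants — 2 of 4 types.

2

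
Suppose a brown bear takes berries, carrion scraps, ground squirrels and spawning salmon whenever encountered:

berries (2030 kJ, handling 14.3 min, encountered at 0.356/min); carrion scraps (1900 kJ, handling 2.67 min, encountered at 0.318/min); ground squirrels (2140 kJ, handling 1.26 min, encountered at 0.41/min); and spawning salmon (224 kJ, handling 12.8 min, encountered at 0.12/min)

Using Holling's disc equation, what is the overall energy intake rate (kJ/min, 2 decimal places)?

R = Σλ_iE_i / (1 + Σλ_ih_i)
Numerator: 0.356×2030 + 0.318×1900 + 0.41×2140 + 0.12×224 = 2231
Denominator: 1 + 0.356×14.3 + 0.318×2.67 + 0.41×1.26 + 0.12×12.8 = 8.992
R = 2231/8.992 = 248.1 kJ/min

248.11 kJ/min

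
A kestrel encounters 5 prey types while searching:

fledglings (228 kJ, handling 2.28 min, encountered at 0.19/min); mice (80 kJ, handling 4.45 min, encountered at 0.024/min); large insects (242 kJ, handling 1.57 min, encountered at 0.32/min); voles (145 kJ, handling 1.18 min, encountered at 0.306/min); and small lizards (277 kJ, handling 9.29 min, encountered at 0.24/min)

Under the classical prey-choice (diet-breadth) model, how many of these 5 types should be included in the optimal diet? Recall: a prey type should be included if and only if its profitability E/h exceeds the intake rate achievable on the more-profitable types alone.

3

Rank by E/h (kJ/min): large insects 154, voles 123, fledglings 100, small lizards 29.8, mice 18. Include each in turn until the next type's E/h falls below the running intake rate.
Rate on top 1: 51.54. voles: 123 > 51.54 → include.
Rate on top 2: 65.37. fledglings: 100 > 65.37 → include.
Rate on top 3: 71.9. small lizards: 29.8 < 71.9 → exclude; stop.
Optimal diet: large insects, voles, fledglings — 3 of 5 types.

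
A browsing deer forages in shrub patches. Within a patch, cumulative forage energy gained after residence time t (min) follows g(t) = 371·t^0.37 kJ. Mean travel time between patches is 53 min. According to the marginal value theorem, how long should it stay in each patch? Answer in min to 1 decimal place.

Maximise g(t)/(T+t): set derivative to zero → g'(t)(T+t) = g(t).
g'(t) = 0.37·371·t^-0.63. Setting 0.37·371·t^-0.63 = 371·t^0.37/(53+t) gives 0.37(53+t) = t, so 0.63·t = 0.37×53.
t* = 0.37×53/0.63 = 31.13 min.

31.1 min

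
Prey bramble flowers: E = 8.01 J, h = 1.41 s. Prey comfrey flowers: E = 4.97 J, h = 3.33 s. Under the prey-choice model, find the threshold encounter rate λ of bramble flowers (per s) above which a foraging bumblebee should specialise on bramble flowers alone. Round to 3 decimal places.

The zero-one rule: include comfrey flowers iff E₂/h₂ > λE₁/(1+λh₁). Equality gives the switch point.
λE₁h₂ = E₂ + λE₂h₁ ⇒ λ = E₂/(E₁h₂ − E₂h₁) = 4.97/(26.67 − 7.008) = 0.2527 per s.

0.253 per s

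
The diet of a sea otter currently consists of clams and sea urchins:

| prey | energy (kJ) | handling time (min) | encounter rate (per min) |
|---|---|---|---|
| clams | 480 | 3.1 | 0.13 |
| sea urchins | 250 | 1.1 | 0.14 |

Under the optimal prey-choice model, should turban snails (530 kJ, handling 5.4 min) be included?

Intake rate on the current diet: R = (0.13×480 + 0.14×250) / (1 + 0.13×3.1 + 0.14×1.1) = 97.4/1.557 = 62.56 kJ/min.
turban snails: E/h = 530/5.4 = 98.15 kJ/min.
98.15 > 62.56, so adding turban snails raises the average — include it.

Yes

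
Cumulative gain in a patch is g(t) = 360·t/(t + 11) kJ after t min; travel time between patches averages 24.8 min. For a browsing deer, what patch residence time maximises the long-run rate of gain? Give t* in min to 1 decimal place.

By the marginal value theorem, leave when the instantaneous gain rate g'(t) equals the habitat-wide average g(t)/(T + t).
g'(t) = 360·11/(t + 11)². Setting 360·11/(t+11)² = 360t/[(t+11)(24.8+t)] gives 11(24.8+t) = t(t+11), so t² = 11×24.8 = 272.8.
t* = √272.8 = 16.52 min.

16.5 min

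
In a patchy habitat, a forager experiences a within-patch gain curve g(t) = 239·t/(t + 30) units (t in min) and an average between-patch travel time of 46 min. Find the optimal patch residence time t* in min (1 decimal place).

37.1 min

Optimal t* satisfies g'(t*) = g(t*)/(T + t*).
g'(t) = 239·30/(t + 30)². Setting 239·30/(t+30)² = 239t/[(t+30)(46+t)] gives 30(46+t) = t(t+30), so t² = 30×46 = 1380.
t* = √1380 = 37.15 min.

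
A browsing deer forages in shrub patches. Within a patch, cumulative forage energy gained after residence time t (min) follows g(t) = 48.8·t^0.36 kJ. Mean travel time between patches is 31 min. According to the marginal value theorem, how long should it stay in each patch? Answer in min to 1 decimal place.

17.4 min

Optimal t* satisfies g'(t*) = g(t*)/(T + t*).
g'(t) = 0.36·48.8·t^-0.64. Setting 0.36·48.8·t^-0.64 = 48.8·t^0.36/(31+t) gives 0.36(31+t) = t, so 0.64·t = 0.36×31.
t* = 0.36×31/0.64 = 17.44 min.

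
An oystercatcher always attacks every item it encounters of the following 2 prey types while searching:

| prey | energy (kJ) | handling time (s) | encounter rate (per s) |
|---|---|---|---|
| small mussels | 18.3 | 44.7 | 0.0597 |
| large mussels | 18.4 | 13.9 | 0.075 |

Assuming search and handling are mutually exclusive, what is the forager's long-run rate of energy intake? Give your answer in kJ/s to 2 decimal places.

Energy encountered per unit search time: 0.0597×18.3 + 0.075×18.4 = 2.473 kJ/s.
Handling time per unit search time: 0.0597×44.7 + 0.075×13.9 = 3.711.
Rate = 2.473/(1 + 3.711) = 0.5248 kJ/s.

0.52 kJ/s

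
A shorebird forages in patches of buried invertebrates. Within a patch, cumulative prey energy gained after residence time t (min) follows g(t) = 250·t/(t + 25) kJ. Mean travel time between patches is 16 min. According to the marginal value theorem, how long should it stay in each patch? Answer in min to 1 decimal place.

20.0 min

Optimal t* satisfies g'(t*) = g(t*)/(T + t*).
g'(t) = 250·25/(t + 25)². Setting 250·25/(t+25)² = 250t/[(t+25)(16+t)] gives 25(16+t) = t(t+25), so t² = 25×16 = 400.
t* = √400 = 20 min.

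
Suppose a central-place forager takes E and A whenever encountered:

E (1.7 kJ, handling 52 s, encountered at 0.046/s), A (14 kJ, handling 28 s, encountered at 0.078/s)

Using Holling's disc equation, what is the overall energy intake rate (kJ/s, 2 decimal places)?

0.21 kJ/s

R = (0.046×1.7 + 0.078×14) / (1 + 0.046×52 + 0.078×28) = 1.17/5.576 = 0.2099 kJ/s.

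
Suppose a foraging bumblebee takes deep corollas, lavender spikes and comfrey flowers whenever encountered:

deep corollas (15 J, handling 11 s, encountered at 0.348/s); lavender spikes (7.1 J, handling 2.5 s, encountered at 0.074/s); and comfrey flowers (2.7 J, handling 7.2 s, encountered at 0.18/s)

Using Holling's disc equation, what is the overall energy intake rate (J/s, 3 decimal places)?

R = Σλ_iE_i / (1 + Σλ_ih_i)
Numerator: 0.348×15 + 0.074×7.1 + 0.18×2.7 = 6.231
Denominator: 1 + 0.348×11 + 0.074×2.5 + 0.18×7.2 = 6.309
R = 6.231/6.309 = 0.9877 J/s

0.988 J/s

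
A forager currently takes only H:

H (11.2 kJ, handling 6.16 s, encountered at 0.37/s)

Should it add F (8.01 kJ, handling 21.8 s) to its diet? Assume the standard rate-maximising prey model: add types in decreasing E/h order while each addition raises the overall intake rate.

Current rate: (0.37×11.2)/(1 + 0.37×6.16) = 1.264 kJ/s.
F: E/h = 8.01/21.8 = 0.3674 kJ/s.
Since 0.3674 < R, time spent handling F is better spent searching.

No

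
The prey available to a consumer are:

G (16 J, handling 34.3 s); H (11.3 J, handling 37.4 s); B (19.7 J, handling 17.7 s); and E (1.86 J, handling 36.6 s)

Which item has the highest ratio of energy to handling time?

B

In descending order of E/h:
B: 19.7/17.7 = 1.11 J/s
G: 16/34.3 = 0.466 J/s
H: 11.3/37.4 = 0.302 J/s
E: 1.86/36.6 = 0.0508 J/s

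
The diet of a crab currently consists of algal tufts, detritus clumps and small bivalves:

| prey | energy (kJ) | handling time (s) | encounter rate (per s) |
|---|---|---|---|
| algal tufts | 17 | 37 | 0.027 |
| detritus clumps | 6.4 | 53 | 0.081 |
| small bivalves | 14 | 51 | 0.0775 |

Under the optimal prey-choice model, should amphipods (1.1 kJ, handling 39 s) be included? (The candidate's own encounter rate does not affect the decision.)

On algal tufts, detritus clumps and small bivalves alone, R = ΣλE/(1+Σλh) = 2.062/10.24 = 0.2013 kJ/s.
amphipods: E/h = 1.1/39 = 0.02821 kJ/s.
Since 0.02821 < R, time spent handling amphipods is better spent searching.

No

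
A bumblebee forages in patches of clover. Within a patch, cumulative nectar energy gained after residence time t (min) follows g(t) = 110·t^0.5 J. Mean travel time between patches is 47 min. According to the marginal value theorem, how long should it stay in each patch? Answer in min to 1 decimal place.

Optimal t* satisfies g'(t*) = g(t*)/(T + t*).
g'(t) = 0.5·110·t^-0.5. Setting 0.5·110·t^-0.5 = 110·t^0.5/(47+t) gives 0.5(47+t) = t, so 0.50·t = 0.5×47.
t* = 0.5×47/0.50 = 47 min.

47.0 min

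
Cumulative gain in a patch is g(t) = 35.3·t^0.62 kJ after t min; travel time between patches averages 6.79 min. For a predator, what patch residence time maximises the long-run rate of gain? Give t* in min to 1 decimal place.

Maximise g(t)/(T+t): set derivative to zero → g'(t)(T+t) = g(t).
g'(t) = 0.62·35.3·t^-0.38. Setting 0.62·35.3·t^-0.38 = 35.3·t^0.62/(6.79+t) gives 0.62(6.79+t) = t, so 0.38·t = 0.62×6.79.
t* = 0.62×6.79/0.38 = 11.08 min.

11.1 min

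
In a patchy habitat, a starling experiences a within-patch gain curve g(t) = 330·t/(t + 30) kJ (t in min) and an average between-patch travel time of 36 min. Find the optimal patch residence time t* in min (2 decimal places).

By the marginal value theorem, leave when the instantaneous gain rate g'(t) equals the habitat-wide average g(t)/(T + t).
g'(t) = 330·30/(t + 30)². Setting 330·30/(t+30)² = 330t/[(t+30)(36+t)] gives 30(36+t) = t(t+30), so t² = 30×36 = 1080.
t* = √1080 = 32.86 min.

32.86 min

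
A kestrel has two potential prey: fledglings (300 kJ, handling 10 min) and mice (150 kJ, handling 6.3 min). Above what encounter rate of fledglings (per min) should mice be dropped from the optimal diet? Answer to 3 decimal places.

0.385 per min

The zero-one rule: include mice iff E₂/h₂ > λE₁/(1+λh₁). Equality gives the switch point.
λE₁h₂ = E₂ + λE₂h₁ ⇒ λ = E₂/(E₁h₂ − E₂h₁) = 150/(1890 − 1500) = 0.3846 per min.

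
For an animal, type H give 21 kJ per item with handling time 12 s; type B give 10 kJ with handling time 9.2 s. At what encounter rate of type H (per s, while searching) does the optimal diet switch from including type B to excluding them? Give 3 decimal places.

Drop type B once their profitability E₂/h₂ falls below the rate achievable on type H alone: E₂/h₂ = λE₁/(1 + λh₁).
Solve for λ: λE₁h₂ = E₂(1 + λh₁) → λ(E₁h₂ − E₂h₁) = E₂ → λ = E₂/(E₁h₂ − E₂h₁).
λ = 10/(21×9.2 − 10×12) = 10/73.2 = 0.1366 per s.

0.137 per s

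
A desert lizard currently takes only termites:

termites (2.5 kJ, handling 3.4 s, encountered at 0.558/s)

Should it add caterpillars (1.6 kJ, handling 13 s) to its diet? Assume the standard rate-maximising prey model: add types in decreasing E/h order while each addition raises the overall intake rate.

On termites alone, R = ΣλE/(1+Σλh) = 1.395/2.897 = 0.4815 kJ/s.
Profitability of caterpillars: 1.6/13 = 0.1231 kJ/s.
0.1231 < 0.4815, so adding caterpillars would lower the average — exclude it.

No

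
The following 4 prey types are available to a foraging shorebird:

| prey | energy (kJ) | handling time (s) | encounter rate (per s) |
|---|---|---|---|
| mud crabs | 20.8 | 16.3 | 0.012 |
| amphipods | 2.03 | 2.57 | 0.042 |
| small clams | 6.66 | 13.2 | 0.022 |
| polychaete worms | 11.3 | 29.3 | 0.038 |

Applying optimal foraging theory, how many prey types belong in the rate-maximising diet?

4

Rank by E/h (kJ/s): mud crabs 1.28, amphipods 0.79, small clams 0.505, polychaete worms 0.386. Include each in turn until the next type's E/h falls below the running intake rate.
Rate on top 1: 0.2088. amphipods: 0.79 > 0.2088 → include.
Rate on top 2: 0.2569. small clams: 0.505 > 0.2569 → include.
Rate on top 3: 0.302. polychaete worms: 0.386 > 0.302 → include.
Optimal diet: mud crabs, amphipods, small clams, polychaete worms — 4 of 4 types.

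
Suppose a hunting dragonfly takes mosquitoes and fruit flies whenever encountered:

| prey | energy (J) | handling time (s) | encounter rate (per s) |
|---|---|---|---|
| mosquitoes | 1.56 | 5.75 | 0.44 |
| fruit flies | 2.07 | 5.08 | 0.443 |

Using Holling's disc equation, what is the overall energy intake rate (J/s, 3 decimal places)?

R = Σλ_iE_i / (1 + Σλ_ih_i)
Numerator: 0.44×1.56 + 0.443×2.07 = 1.603
Denominator: 1 + 0.44×5.75 + 0.443×5.08 = 5.78
R = 1.603/5.78 = 0.2774 J/s

0.277 J/s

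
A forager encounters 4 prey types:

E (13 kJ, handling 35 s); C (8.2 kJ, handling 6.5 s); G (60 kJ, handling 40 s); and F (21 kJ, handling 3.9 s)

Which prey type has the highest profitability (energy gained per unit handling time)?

F

Profitability E/h (kJ/s): E = 13/35 = 0.371, C = 8.2/6.5 = 1.26, G = 60/40 = 1.5, F = 21/3.9 = 5.38.
Ranked: F > G > C > E.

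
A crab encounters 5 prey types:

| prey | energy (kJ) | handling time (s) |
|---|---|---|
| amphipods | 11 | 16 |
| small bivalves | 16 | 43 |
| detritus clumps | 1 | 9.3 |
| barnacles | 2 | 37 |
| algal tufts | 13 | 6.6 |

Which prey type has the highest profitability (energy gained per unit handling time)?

In descending order of E/h:
algal tufts: 13/6.6 = 1.97 kJ/s
amphipods: 11/16 = 0.688 kJ/s
small bivalves: 16/43 = 0.372 kJ/s
detritus clumps: 1/9.3 = 0.108 kJ/s
barnacles: 2/37 = 0.0541 kJ/s

algal tufts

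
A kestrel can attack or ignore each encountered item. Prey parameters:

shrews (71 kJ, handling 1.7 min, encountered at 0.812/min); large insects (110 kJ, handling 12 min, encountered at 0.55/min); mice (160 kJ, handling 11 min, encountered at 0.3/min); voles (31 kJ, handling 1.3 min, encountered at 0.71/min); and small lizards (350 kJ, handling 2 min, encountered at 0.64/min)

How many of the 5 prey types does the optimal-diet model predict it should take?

1

Profitabilities (E/h, kJ/min): small lizards 175, shrews 41.8, voles 23.8, mice 14.5, large insects 9.17. Add prey in this order while the next type's profitability exceeds the intake rate on those already taken.
Rate on top 1: 98.25. shrews: 41.8 < 98.25 → exclude; stop.
Optimal diet: small lizards — 1 of 5 types.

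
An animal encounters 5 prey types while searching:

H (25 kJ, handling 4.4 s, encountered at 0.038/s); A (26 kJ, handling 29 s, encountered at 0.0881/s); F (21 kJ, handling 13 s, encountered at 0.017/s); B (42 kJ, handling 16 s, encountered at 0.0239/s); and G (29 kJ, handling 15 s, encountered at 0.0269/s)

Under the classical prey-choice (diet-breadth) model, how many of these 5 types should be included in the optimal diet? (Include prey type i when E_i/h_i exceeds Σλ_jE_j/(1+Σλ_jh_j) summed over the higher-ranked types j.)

Rank by E/h (kJ/s): H 5.68, B 2.62, G 1.93, F 1.62, A 0.897. Include each in turn until the next type's E/h falls below the running intake rate.
Rate on top 1: 0.8139. B: 2.62 > 0.8139 → include.
Rate on top 2: 1.261. G: 1.93 > 1.261 → include.
Rate on top 3: 1.4. F: 1.62 > 1.4 → include.
Rate on top 4: 1.422. A: 0.897 < 1.422 → exclude; stop.
Optimal diet: H, B, G, F — 4 of 5 types.

4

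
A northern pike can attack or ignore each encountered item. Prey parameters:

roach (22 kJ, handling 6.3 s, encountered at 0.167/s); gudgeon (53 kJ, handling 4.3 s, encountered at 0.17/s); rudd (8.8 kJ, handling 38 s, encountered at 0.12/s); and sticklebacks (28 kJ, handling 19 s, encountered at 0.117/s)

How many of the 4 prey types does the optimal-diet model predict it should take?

E/h in descending order: gudgeon 12.3, roach 3.49, sticklebacks 1.47, rudd 0.232 kJ/s. The optimal diet is the largest prefix of this list for which every included type satisfies E_i/h_i > R on the types above it.
Rate on top 1: 5.205. roach: 3.49 < 5.205 → exclude; stop.
Optimal diet: gudgeon — 1 of 4 types.

1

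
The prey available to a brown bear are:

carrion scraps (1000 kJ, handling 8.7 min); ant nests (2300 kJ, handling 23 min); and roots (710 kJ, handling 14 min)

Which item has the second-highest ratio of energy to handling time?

ant nests

In descending order of E/h:
carrion scraps: 1000/8.7 = 115 kJ/min
ant nests: 2300/23 = 100 kJ/min
roots: 710/14 = 50.7 kJ/min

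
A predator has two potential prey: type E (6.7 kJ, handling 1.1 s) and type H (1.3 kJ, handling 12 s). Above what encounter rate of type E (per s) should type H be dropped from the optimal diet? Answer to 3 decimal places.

Drop type H once their profitability E₂/h₂ falls below the rate achievable on type E alone: E₂/h₂ = λE₁/(1 + λh₁).
Solve for λ: λE₁h₂ = E₂(1 + λh₁) → λ(E₁h₂ − E₂h₁) = E₂ → λ = E₂/(E₁h₂ − E₂h₁).
λ = 1.3/(6.7×12 − 1.3×1.1) = 1.3/78.97 = 0.01646 per s.

0.016 per s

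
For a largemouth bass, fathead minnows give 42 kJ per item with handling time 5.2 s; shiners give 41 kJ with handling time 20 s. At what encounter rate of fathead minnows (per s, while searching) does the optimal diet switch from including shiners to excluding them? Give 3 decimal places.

At the threshold, the rate on fathead minnows alone equals the profitability of shiners: λ·42/(1 + λ·5.2) = 41/20 = 2.05.
Rearranging, λ(42 − 2.05×5.2) = 2.05, so λ = 2.05/31.34 = 0.06541 per s.

0.065 per s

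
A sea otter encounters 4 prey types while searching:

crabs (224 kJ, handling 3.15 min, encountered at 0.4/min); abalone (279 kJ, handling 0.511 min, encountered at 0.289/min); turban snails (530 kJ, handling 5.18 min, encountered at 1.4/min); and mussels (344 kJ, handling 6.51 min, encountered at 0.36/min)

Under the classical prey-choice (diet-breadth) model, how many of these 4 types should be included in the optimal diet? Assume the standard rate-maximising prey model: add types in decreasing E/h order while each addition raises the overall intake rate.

2

Rank by E/h (kJ/min): abalone 546, turban snails 102, crabs 71.1, mussels 52.8. Include each in turn until the next type's E/h falls below the running intake rate.
Rate on top 1: 70.26. turban snails: 102 > 70.26 → include.
Rate on top 2: 97.94. crabs: 71.1 < 97.94 → exclude; stop.
Optimal diet: abalone, turban snails — 2 of 4 types.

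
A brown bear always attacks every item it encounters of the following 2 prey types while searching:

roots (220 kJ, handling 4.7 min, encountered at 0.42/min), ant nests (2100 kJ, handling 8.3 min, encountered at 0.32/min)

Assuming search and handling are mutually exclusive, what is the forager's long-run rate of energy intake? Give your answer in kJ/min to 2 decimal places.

Energy encountered per unit search time: 0.42×220 + 0.32×2100 = 764.4 kJ/min.
Handling time per unit search time: 0.42×4.7 + 0.32×8.3 = 4.63.
Rate = 764.4/(1 + 4.63) = 135.8 kJ/min.

135.77 kJ/min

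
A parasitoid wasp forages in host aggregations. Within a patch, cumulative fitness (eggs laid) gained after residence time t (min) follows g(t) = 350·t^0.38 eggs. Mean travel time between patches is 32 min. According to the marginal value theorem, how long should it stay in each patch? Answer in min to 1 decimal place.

By the marginal value theorem, leave when the instantaneous gain rate g'(t) equals the habitat-wide average g(t)/(T + t).
g'(t) = 0.38·350·t^-0.62. Setting 0.38·350·t^-0.62 = 350·t^0.38/(32+t) gives 0.38(32+t) = t, so 0.62·t = 0.38×32.
t* = 0.38×32/0.62 = 19.61 min.

19.6 min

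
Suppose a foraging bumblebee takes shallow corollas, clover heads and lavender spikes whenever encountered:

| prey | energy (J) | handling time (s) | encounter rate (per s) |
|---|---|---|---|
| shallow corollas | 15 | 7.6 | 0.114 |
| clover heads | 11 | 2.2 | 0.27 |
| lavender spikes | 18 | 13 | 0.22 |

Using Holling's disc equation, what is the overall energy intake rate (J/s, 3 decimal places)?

1.624 J/s

R = (0.114×15 + 0.27×11 + 0.22×18) / (1 + 0.114×7.6 + 0.27×2.2 + 0.22×13) = 8.64/5.32 = 1.624 J/s.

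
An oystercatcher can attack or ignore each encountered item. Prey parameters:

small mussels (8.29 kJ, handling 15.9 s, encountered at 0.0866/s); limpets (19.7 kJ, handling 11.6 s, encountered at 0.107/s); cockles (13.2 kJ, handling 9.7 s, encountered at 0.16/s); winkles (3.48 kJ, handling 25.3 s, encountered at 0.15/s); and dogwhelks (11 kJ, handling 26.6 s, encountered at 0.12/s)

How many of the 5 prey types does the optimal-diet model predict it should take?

Rank by E/h (kJ/s): limpets 1.7, cockles 1.36, small mussels 0.521, dogwhelks 0.414, winkles 0.138. Include each in turn until the next type's E/h falls below the running intake rate.
Rate on top 1: 0.9405. cockles: 1.36 > 0.9405 → include.
Rate on top 2: 1.112. small mussels: 0.521 < 1.112 → exclude; stop.
Optimal diet: limpets, cockles — 2 of 5 types.

2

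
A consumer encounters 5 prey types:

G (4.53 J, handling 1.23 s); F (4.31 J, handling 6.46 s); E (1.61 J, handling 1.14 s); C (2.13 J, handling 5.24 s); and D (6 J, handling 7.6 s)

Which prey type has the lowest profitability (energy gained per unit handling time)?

In descending order of E/h:
G: 4.53/1.23 = 3.68 J/s
E: 1.61/1.14 = 1.41 J/s
D: 6/7.6 = 0.789 J/s
F: 4.31/6.46 = 0.667 J/s
C: 2.13/5.24 = 0.406 J/s

C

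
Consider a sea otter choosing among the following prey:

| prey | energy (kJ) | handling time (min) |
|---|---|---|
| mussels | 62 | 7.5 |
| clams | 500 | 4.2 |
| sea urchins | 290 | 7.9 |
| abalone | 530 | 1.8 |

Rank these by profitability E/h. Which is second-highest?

clams

In descending order of E/h:
abalone: 530/1.8 = 294 kJ/min
clams: 500/4.2 = 119 kJ/min
sea urchins: 290/7.9 = 36.7 kJ/min
mussels: 62/7.5 = 8.27 kJ/min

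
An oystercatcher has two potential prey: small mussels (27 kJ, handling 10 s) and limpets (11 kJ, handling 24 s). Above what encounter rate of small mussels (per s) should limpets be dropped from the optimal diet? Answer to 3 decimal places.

0.020 per s

Drop limpets once their profitability E₂/h₂ falls below the rate achievable on small mussels alone: E₂/h₂ = λE₁/(1 + λh₁).
Solve for λ: λE₁h₂ = E₂(1 + λh₁) → λ(E₁h₂ − E₂h₁) = E₂ → λ = E₂/(E₁h₂ − E₂h₁).
λ = 11/(27×24 − 11×10) = 11/538 = 0.02045 per s.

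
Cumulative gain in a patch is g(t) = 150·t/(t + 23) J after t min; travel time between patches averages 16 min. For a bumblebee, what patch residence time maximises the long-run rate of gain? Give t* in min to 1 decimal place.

19.2 min

Optimal t* satisfies g'(t*) = g(t*)/(T + t*).
g'(t) = 150·23/(t + 23)². Setting 150·23/(t+23)² = 150t/[(t+23)(16+t)] gives 23(16+t) = t(t+23), so t² = 23×16 = 368.
t* = √368 = 19.18 min.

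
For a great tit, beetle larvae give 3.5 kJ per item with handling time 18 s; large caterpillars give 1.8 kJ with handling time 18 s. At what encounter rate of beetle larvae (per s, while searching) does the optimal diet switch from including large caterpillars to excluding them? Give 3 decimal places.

The zero-one rule: include large caterpillars iff E₂/h₂ > λE₁/(1+λh₁). Equality gives the switch point.
λE₁h₂ = E₂ + λE₂h₁ ⇒ λ = E₂/(E₁h₂ − E₂h₁) = 1.8/(63 − 32.4) = 0.05882 per s.

0.059 per s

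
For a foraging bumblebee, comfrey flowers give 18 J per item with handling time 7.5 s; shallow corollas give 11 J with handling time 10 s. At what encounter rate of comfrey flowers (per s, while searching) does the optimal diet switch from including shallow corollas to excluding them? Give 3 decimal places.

The zero-one rule: include shallow corollas iff E₂/h₂ > λE₁/(1+λh₁). Equality gives the switch point.
λE₁h₂ = E₂ + λE₂h₁ ⇒ λ = E₂/(E₁h₂ − E₂h₁) = 11/(180 − 82.5) = 0.1128 per s.

0.113 per s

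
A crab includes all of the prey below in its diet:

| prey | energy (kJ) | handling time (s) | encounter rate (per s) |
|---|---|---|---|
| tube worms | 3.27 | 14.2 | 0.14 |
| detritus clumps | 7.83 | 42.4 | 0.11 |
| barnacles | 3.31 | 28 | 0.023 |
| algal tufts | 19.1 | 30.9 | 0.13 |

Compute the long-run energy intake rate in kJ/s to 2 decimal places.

0.31 kJ/s

R = (0.14×3.27 + 0.11×7.83 + 0.023×3.31 + 0.13×19.1) / (1 + 0.14×14.2 + 0.11×42.4 + 0.023×28 + 0.13×30.9) = 3.878/12.31 = 0.315 kJ/s.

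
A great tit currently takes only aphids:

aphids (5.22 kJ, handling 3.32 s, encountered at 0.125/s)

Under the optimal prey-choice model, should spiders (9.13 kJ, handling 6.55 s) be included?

Yes

Current rate: (0.125×5.22)/(1 + 0.125×3.32) = 0.4611 kJ/s.
Profitability of spiders: 9.13/6.55 = 1.394 kJ/s.
1.394 > 0.4611, so adding spiders raises the average — include it.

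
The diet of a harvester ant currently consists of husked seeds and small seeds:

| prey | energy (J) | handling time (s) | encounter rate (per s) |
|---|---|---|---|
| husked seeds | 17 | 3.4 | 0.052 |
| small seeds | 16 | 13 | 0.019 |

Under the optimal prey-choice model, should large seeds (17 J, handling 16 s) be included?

Yes

Current rate: (0.052×17 + 0.019×16)/(1 + 0.052×3.4 + 0.019×13) = 0.8344 J/s.
Profitability of large seeds: 17/16 = 1.062 J/s.
1.062 > 0.8344, so adding large seeds raises the average — include it.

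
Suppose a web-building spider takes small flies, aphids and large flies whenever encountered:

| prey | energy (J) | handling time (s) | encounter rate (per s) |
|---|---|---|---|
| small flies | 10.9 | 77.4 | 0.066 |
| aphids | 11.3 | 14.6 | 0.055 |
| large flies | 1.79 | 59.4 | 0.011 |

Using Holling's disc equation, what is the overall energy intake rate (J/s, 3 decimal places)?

0.180 J/s

Energy encountered per unit search time: 0.066×10.9 + 0.055×11.3 + 0.011×1.79 = 1.361 J/s.
Handling time per unit search time: 0.066×77.4 + 0.055×14.6 + 0.011×59.4 = 6.565.
Rate = 1.361/(1 + 6.565) = 0.1799 J/s.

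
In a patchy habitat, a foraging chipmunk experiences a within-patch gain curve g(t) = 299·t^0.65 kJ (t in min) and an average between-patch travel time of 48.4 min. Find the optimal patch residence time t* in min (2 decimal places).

89.89 min

By the marginal value theorem, leave when the instantaneous gain rate g'(t) equals the habitat-wide average g(t)/(T + t).
g'(t) = 0.65·299·t^-0.35. Setting 0.65·299·t^-0.35 = 299·t^0.65/(48.4+t) gives 0.65(48.4+t) = t, so 0.35·t = 0.65×48.4.
t* = 0.65×48.4/0.35 = 89.89 min.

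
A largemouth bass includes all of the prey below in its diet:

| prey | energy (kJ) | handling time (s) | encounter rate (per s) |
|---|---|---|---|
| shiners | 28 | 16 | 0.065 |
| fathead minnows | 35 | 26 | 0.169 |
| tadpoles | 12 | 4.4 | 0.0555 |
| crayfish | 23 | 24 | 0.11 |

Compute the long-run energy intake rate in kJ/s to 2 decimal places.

Energy encountered per unit search time: 0.065×28 + 0.169×35 + 0.0555×12 + 0.11×23 = 10.93 kJ/s.
Handling time per unit search time: 0.065×16 + 0.169×26 + 0.0555×4.4 + 0.11×24 = 8.318.
Rate = 10.93/(1 + 8.318) = 1.173 kJ/s.

1.17 kJ/s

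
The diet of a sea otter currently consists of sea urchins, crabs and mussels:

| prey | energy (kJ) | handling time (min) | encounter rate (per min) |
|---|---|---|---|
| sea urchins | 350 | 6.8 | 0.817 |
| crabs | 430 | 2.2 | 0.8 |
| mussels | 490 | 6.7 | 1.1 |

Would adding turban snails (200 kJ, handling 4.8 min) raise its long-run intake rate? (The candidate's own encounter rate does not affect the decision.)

No

On sea urchins, crabs and mussels alone, R = ΣλE/(1+Σλh) = 1169/15.69 = 74.52 kJ/min.
turban snails: E/h = 200/4.8 = 41.67 kJ/min.
Since 41.67 < R, time spent handling turban snails is better spent searching.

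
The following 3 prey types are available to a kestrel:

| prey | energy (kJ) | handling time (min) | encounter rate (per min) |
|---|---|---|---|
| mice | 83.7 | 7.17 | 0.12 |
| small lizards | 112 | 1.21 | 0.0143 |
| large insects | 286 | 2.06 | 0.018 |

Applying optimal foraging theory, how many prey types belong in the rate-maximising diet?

Profitabilities (E/h, kJ/min): large insects 139, small lizards 92.6, mice 11.7. Add prey in this order while the next type's profitability exceeds the intake rate on those already taken.
Rate on top 1: 4.964. small lizards: 92.6 > 4.964 → include.
Rate on top 2: 6.401. mice: 11.7 > 6.401 → include.
Optimal diet: large insects, small lizards, mice — 3 of 3 types.

3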